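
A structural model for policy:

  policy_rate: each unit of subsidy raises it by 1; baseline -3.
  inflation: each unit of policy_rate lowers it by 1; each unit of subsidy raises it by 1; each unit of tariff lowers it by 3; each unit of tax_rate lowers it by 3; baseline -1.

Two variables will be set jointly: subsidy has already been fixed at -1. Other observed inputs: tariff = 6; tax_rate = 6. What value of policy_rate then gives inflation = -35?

With subsidy held at -1:
Intervening on policy_rate fixes its value directly, overriding its dependence on subsidy.
Substituting into the inflation equation gives inflation = -policy_rate - 38.
Solve -policy_rate - 38 = -35: policy_rate = (-35 + 38) / -1 = -3.

policy_rate = -3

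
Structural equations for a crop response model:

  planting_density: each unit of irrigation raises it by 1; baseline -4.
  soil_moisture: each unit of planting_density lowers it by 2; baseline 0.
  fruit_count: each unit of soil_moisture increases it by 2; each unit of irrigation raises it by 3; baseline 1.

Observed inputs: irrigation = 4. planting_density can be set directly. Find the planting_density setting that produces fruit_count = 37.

Intervening on planting_density fixes its value directly, overriding its dependence on irrigation.
Substituting into the fruit_count equation gives fruit_count = -4*planting_density + 13.
Solve -4*planting_density + 13 = 37: planting_density = (37 - 13) / -4 = -6.

planting_density = -6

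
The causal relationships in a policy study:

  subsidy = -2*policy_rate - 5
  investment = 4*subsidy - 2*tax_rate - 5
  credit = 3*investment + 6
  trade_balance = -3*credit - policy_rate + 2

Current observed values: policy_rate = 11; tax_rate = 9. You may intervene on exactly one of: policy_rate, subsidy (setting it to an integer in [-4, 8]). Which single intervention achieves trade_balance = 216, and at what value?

set subsidy = -1

Intervening on policy_rate: trade_balance = 71*policy_rate + 371. Reaching 216 requires policy_rate = -155/71, not an integer.
Intervening on subsidy: with other inputs at their observed values, trade_balance = -36*subsidy + 180. Solving for 216 gives subsidy = -1, within [-4, 8].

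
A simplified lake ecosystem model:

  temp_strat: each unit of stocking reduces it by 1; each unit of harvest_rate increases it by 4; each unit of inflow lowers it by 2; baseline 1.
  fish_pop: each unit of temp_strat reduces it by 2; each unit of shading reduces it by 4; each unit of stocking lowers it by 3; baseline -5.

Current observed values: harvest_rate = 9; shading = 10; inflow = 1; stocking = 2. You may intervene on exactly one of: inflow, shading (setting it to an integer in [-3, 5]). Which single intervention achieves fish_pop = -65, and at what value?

Intervening on inflow: fish_pop = 4*inflow - 121. Reaching -65 requires inflow = 14, outside [-3, 5].
Intervening on shading: with other inputs at their observed values, fish_pop = -4*shading - 77. Solving for -65 gives shading = -3, within [-3, 5].

set shading = -3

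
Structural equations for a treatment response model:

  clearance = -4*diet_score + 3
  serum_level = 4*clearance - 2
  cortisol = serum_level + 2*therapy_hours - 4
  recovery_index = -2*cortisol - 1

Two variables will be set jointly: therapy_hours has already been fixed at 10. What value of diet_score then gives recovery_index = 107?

With therapy_hours held at 10:
Substituting into the serum_level equation gives serum_level = -16*diet_score + 10.
cortisol becomes -16*diet_score + 26.
Substituting into the recovery_index equation gives recovery_index = 32*diet_score - 53.
Solve 32*diet_score - 53 = 107: diet_score = (107 + 53) / 32 = 5.

diet_score = 5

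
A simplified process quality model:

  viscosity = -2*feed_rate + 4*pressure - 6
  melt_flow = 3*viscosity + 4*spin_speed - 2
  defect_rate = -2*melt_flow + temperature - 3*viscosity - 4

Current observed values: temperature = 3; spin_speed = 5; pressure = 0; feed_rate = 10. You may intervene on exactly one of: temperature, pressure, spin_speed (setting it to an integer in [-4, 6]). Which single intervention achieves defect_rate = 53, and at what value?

set pressure = 4

Intervening on temperature: defect_rate = temperature + 194. Reaching 53 requires temperature = -141, outside [-4, 6].
Intervening on pressure: with other inputs at their observed values, defect_rate = -36*pressure + 197. Solving for 53 gives pressure = 4, within [-4, 6].
Intervening on spin_speed: defect_rate = -8*spin_speed + 237. Reaching 53 requires spin_speed = 23, outside [-4, 6].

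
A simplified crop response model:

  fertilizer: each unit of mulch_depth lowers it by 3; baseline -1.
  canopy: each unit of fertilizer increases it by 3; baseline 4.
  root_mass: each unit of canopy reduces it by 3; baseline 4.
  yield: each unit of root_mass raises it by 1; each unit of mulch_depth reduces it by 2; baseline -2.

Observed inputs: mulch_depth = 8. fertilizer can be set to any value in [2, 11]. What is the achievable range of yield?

Intervening on fertilizer fixes its value directly, overriding its dependence on mulch_depth.
Substituting into the root_mass equation gives root_mass = -9*fertilizer - 8.
Substituting into the yield equation gives yield = -9*fertilizer - 26.
Linear in fertilizer, so extremes are at the endpoints: fertilizer = 2 gives yield = -44; fertilizer = 11 gives yield = -125.

-125 to -44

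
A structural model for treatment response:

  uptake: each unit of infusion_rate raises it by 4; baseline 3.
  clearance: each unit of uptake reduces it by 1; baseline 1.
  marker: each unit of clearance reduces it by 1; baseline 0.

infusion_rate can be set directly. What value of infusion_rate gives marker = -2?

Substituting into the clearance equation gives clearance = -4*infusion_rate - 2.
marker becomes 4*infusion_rate + 2.
Solve 4*infusion_rate + 2 = -2: infusion_rate = (-2 - 2) / 4 = -1.

infusion_rate = -1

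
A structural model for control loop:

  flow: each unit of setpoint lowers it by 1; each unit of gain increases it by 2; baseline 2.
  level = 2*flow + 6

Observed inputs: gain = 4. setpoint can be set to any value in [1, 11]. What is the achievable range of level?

Substituting into the flow equation gives flow = -setpoint + 10.
level becomes -2*setpoint + 26.
Linear in setpoint, so extremes are at the endpoints: setpoint = 1 gives level = 24; setpoint = 11 gives level = 4.

4 to 24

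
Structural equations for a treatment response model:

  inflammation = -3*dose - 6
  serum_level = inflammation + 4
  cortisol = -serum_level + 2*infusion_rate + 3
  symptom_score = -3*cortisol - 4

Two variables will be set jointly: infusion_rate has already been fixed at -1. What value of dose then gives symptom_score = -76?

dose = 7

With infusion_rate held at -1:
Substituting into the serum_level equation gives serum_level = -3*dose - 2.
cortisol becomes 3*dose + 3.
Substituting into the symptom_score equation gives symptom_score = -9*dose - 13.
Solve -9*dose - 13 = -76: dose = (-76 + 13) / -9 = 7.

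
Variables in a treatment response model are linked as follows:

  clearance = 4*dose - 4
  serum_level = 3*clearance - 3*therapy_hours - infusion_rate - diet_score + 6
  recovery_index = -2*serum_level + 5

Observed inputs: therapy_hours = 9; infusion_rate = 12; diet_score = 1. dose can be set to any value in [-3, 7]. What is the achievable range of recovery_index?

-71 to 169

Substituting into the serum_level equation gives serum_level = 12*dose - 46.
Substituting into the recovery_index equation gives recovery_index = -24*dose + 97.
Linear in dose, so extremes are at the endpoints: dose = -3 gives recovery_index = 169; dose = 7 gives recovery_index = -71.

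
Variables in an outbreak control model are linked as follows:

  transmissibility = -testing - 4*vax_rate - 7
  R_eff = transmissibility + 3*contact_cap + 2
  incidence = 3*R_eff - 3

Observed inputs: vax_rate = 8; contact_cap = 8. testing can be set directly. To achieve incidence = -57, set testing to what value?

Substituting into the transmissibility equation gives transmissibility = -testing - 39.
This gives R_eff = -testing - 13.
This gives incidence = -3*testing - 42.
Solve -3*testing - 42 = -57: testing = (-57 + 42) / -3 = 5.

testing = 5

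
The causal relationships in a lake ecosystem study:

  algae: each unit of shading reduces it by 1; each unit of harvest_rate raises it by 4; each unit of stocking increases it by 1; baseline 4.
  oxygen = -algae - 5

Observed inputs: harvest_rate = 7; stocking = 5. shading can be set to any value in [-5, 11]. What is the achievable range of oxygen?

-47 to -31

Substituting into the algae equation gives algae = -shading + 37.
Substituting into the oxygen equation gives oxygen = shading - 42.
Linear in shading, so extremes are at the endpoints: shading = -5 gives oxygen = -47; shading = 11 gives oxygen = -31.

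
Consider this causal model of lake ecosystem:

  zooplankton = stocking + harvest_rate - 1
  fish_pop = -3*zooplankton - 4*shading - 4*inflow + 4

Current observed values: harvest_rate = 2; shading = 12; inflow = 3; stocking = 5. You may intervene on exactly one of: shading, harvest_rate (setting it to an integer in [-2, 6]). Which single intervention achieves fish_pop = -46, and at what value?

Intervening on shading: with other inputs at their observed values, fish_pop = -4*shading - 26. Solving for -46 gives shading = 5, within [-2, 6].
Intervening on harvest_rate: fish_pop = -3*harvest_rate - 68. Reaching -46 requires harvest_rate = -22/3, not an integer.

set shading = 5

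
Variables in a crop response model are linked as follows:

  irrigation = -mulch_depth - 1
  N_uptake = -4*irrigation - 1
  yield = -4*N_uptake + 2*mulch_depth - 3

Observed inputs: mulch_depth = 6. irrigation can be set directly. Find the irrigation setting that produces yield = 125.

Intervening on irrigation fixes its value directly, overriding its dependence on mulch_depth.
Substituting into the yield equation gives yield = 16*irrigation + 13.
Solve 16*irrigation + 13 = 125: irrigation = (125 - 13) / 16 = 7.

irrigation = 7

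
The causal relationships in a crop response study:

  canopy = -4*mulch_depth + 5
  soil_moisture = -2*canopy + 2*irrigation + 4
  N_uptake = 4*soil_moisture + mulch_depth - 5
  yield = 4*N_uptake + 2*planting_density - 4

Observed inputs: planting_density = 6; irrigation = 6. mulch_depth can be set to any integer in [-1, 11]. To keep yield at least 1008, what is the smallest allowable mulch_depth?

mulch_depth = 7

Substituting into the soil_moisture equation gives soil_moisture = 8*mulch_depth + 6.
So N_uptake = 33*mulch_depth + 19.
yield becomes 132*mulch_depth + 84.
Require 132*mulch_depth + 84 ≥ 1008, so mulch_depth ≥ 7.
The smallest integer in [-1, 11] satisfying this is 7.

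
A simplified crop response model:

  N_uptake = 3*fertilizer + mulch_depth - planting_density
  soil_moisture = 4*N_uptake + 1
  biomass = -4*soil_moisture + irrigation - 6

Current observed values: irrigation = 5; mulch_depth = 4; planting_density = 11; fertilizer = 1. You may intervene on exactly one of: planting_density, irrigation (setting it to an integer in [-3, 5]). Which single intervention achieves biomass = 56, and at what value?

Intervening on planting_density: biomass = 16*planting_density - 117. Reaching 56 requires planting_density = 173/16, not an integer.
Intervening on irrigation: with other inputs at their observed values, biomass = irrigation + 54. Solving for 56 gives irrigation = 2, within [-3, 5].

set irrigation = 2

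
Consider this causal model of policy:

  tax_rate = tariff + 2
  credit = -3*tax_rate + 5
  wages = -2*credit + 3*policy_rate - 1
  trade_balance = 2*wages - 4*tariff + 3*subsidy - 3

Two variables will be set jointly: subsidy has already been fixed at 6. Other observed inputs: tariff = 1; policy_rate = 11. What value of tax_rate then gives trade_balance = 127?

tax_rate = 6

With subsidy held at 6:
Intervening on tax_rate fixes its value directly, overriding its dependence on tariff.
Substituting into the wages equation gives wages = 6*tax_rate + 22.
Substituting into the trade_balance equation gives trade_balance = 12*tax_rate + 55.
Solve 12*tax_rate + 55 = 127: tax_rate = (127 - 55) / 12 = 6.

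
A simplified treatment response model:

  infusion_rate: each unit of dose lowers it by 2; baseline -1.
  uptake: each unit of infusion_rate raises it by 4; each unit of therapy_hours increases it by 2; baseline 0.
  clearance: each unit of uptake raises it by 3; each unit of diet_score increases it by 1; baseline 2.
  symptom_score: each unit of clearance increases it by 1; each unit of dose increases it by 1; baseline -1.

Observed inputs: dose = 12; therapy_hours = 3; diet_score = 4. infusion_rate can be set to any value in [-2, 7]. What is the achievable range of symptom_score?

11 to 119

Intervening on infusion_rate fixes its value directly, overriding its dependence on dose.
Substituting into the uptake equation gives uptake = 4*infusion_rate + 6.
clearance becomes 12*infusion_rate + 24.
Substituting into the symptom_score equation gives symptom_score = 12*infusion_rate + 35.
Linear in infusion_rate, so extremes are at the endpoints: infusion_rate = -2 gives symptom_score = 11; infusion_rate = 7 gives symptom_score = 119.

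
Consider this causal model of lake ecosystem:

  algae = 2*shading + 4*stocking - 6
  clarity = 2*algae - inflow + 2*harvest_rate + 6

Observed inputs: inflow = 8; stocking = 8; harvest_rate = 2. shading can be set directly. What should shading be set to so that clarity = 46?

shading = -2

Substituting into the algae equation gives algae = 2*shading + 26.
clarity becomes 4*shading + 54.
Solve 4*shading + 54 = 46: shading = (46 - 54) / 4 = -2.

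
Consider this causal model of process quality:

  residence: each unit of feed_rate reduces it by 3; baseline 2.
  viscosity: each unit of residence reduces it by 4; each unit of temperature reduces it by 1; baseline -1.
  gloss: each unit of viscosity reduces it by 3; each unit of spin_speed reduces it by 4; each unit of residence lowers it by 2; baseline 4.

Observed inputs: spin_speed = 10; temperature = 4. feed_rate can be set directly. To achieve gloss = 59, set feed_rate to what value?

feed_rate = -2

Substituting into the viscosity equation gives viscosity = 12*feed_rate - 13.
Substituting into the gloss equation gives gloss = -30*feed_rate - 1.
Solve -30*feed_rate - 1 = 59: feed_rate = (59 + 1) / -30 = -2.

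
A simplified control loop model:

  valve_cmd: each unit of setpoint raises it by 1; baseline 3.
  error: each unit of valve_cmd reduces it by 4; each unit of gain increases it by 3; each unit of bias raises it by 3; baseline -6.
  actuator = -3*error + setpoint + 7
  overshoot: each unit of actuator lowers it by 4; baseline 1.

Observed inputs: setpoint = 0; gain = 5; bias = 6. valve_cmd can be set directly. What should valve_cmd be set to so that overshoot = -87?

valve_cmd = 8

Intervening on valve_cmd fixes its value directly, overriding its dependence on setpoint.
Substituting into the error equation gives error = -4*valve_cmd + 27.
So actuator = 12*valve_cmd - 74.
This gives overshoot = -48*valve_cmd + 297.
Solve -48*valve_cmd + 297 = -87: valve_cmd = (-87 - 297) / -48 = 8.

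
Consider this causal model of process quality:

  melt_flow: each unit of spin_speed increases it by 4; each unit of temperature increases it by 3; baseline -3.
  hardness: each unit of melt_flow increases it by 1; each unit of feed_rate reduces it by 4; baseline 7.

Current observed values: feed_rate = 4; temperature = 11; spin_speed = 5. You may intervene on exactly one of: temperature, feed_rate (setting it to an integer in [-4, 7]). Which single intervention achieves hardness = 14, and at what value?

Intervening on temperature: with other inputs at their observed values, hardness = 3*temperature + 8. Solving for 14 gives temperature = 2, within [-4, 7].
Intervening on feed_rate: hardness = -4*feed_rate + 57. Reaching 14 requires feed_rate = 43/4, not an integer.

set temperature = 2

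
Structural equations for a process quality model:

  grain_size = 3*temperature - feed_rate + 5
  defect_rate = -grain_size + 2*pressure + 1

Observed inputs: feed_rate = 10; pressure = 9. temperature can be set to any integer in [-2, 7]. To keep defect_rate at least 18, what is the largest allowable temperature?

temperature = 2

Substituting into the grain_size equation gives grain_size = 3*temperature - 5.
defect_rate becomes -3*temperature + 24.
Require -3*temperature + 24 ≥ 18, so temperature ≤ 2.
The largest integer in [-2, 7] satisfying this is 2.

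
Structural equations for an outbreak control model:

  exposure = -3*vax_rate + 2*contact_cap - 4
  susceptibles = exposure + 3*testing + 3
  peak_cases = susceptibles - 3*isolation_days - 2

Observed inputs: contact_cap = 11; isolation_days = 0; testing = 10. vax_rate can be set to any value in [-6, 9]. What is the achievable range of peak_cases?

Substituting into the exposure equation gives exposure = -3*vax_rate + 18.
Substituting into the susceptibles equation gives susceptibles = -3*vax_rate + 51.
Substituting into the peak_cases equation gives peak_cases = -3*vax_rate + 49.
Linear in vax_rate, so extremes are at the endpoints: vax_rate = -6 gives peak_cases = 67; vax_rate = 9 gives peak_cases = 22.

22 to 67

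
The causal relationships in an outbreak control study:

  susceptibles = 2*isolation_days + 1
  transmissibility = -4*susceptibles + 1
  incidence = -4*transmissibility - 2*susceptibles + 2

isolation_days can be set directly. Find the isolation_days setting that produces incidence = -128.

isolation_days = -5

Substituting into the transmissibility equation gives transmissibility = -8*isolation_days - 3.
This gives incidence = 28*isolation_days + 12.
Solve 28*isolation_days + 12 = -128: isolation_days = (-128 - 12) / 28 = -5.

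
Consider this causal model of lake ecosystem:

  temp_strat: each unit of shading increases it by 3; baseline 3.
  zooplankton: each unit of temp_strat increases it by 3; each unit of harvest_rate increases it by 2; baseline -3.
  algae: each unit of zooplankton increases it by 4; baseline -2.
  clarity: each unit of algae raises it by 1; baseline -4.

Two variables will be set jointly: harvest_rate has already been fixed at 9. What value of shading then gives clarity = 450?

With harvest_rate held at 9:
Substituting into the zooplankton equation gives zooplankton = 9*shading + 24.
Substituting into the algae equation gives algae = 36*shading + 94.
So clarity = 36*shading + 90.
Solve 36*shading + 90 = 450: shading = (450 - 90) / 36 = 10.

shading = 10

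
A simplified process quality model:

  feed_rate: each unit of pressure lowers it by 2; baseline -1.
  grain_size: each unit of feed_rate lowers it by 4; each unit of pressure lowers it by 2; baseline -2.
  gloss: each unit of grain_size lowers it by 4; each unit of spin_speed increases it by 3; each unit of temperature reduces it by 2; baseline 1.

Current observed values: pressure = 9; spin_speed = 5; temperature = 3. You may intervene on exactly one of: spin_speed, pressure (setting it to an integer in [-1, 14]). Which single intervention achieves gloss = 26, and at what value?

set pressure = -1

Intervening on spin_speed: gloss = 3*spin_speed - 229. Reaching 26 requires spin_speed = 85, outside [-1, 14].
Intervening on pressure: with other inputs at their observed values, gloss = -24*pressure + 2. Solving for 26 gives pressure = -1, within [-1, 14].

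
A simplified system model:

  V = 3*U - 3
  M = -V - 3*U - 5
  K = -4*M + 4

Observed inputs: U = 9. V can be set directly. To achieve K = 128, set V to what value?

V = -1

Intervening on V fixes its value directly, overriding its dependence on U.
Substituting into the M equation gives M = -V - 32.
Substituting into the K equation gives K = 4*V + 132.
Solve 4*V + 132 = 128: V = (128 - 132) / 4 = -1.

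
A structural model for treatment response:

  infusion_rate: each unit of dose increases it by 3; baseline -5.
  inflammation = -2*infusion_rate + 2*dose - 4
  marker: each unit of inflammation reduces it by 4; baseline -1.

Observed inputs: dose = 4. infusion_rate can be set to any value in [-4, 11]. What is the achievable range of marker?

Intervening on infusion_rate fixes its value directly, overriding its dependence on dose.
Substituting into the inflammation equation gives inflammation = -2*infusion_rate + 4.
marker becomes 8*infusion_rate - 17.
Linear in infusion_rate, so extremes are at the endpoints: infusion_rate = -4 gives marker = -49; infusion_rate = 11 gives marker = 71.

-49 to 71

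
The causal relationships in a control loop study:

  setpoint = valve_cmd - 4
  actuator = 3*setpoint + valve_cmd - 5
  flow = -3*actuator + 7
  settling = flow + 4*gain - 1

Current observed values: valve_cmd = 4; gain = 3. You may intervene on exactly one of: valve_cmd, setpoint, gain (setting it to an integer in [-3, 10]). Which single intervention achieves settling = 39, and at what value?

Intervening on valve_cmd: settling = -12*valve_cmd + 69. Reaching 39 requires valve_cmd = 5/2, not an integer.
Intervening on setpoint: with other inputs at their observed values, settling = -9*setpoint + 21. Solving for 39 gives setpoint = -2, within [-3, 10].
Intervening on gain: settling = 4*gain + 9. Reaching 39 requires gain = 15/2, not an integer.

set setpoint = -2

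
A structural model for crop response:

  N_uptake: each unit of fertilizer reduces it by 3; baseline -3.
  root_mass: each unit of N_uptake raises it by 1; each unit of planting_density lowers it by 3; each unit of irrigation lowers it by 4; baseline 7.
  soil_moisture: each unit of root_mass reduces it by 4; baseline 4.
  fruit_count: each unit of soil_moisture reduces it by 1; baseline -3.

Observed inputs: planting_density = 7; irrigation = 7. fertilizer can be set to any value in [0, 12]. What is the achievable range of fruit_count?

-331 to -187

Substituting into the root_mass equation gives root_mass = -3*fertilizer - 45.
So soil_moisture = 12*fertilizer + 184.
This gives fruit_count = -12*fertilizer - 187.
Linear in fertilizer, so extremes are at the endpoints: fertilizer = 0 gives fruit_count = -187; fertilizer = 12 gives fruit_count = -331.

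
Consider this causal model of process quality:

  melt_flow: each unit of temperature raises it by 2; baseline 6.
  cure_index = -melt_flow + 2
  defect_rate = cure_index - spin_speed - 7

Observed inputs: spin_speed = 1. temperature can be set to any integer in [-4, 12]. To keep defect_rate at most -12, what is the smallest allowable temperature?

Substituting into the cure_index equation gives cure_index = -2*temperature - 4.
Substituting into the defect_rate equation gives defect_rate = -2*temperature - 12.
Require -2*temperature - 12 ≤ -12, so temperature ≥ 0.
The smallest integer in [-4, 12] satisfying this is 0.

temperature = 0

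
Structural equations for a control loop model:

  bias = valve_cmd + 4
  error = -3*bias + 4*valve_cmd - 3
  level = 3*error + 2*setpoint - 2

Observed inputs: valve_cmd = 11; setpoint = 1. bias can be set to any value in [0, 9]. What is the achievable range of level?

42 to 123

Intervening on bias fixes its value directly, overriding its dependence on valve_cmd.
Substituting into the error equation gives error = -3*bias + 41.
Substituting into the level equation gives level = -9*bias + 123.
Linear in bias, so extremes are at the endpoints: bias = 0 gives level = 123; bias = 9 gives level = 42.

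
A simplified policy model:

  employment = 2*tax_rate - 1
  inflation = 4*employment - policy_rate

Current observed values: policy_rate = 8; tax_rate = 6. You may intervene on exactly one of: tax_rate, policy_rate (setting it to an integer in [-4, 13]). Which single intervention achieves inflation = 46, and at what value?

set policy_rate = -2

Intervening on tax_rate: inflation = 8*tax_rate - 12. Reaching 46 requires tax_rate = 29/4, not an integer.
Intervening on policy_rate: with other inputs at their observed values, inflation = -policy_rate + 44. Solving for 46 gives policy_rate = -2, within [-4, 13].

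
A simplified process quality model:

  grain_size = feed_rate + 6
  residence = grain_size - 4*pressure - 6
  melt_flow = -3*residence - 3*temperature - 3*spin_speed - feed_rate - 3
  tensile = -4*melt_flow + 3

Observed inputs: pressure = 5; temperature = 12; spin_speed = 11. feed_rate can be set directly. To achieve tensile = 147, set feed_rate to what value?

feed_rate = 6

Substituting into the residence equation gives residence = feed_rate - 20.
Substituting into the melt_flow equation gives melt_flow = -4*feed_rate - 12.
Substituting into the tensile equation gives tensile = 16*feed_rate + 51.
Solve 16*feed_rate + 51 = 147: feed_rate = (147 - 51) / 16 = 6.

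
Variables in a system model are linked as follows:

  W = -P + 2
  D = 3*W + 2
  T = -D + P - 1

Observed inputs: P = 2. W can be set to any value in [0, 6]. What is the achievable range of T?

-19 to -1

Intervening on W fixes its value directly, overriding its dependence on P.
Substituting into the T equation gives T = -3*W - 1.
Linear in W, so extremes are at the endpoints: W = 0 gives T = -1; W = 6 gives T = -19.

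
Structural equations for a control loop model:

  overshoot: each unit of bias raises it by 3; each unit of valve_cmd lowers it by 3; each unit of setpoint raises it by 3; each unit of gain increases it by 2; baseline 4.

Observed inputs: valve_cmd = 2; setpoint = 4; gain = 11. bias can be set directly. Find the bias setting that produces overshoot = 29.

Substituting into the overshoot equation gives overshoot = 3*bias + 32.
Solve 3*bias + 32 = 29: bias = (29 - 32) / 3 = -1.

bias = -1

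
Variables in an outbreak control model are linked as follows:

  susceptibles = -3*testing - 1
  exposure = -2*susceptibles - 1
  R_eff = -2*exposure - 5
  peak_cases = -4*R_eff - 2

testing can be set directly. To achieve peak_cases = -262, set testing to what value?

Substituting into the exposure equation gives exposure = 6*testing + 1.
This gives R_eff = -12*testing - 7.
Substituting into the peak_cases equation gives peak_cases = 48*testing + 26.
Solve 48*testing + 26 = -262: testing = (-262 - 26) / 48 = -6.

testing = -6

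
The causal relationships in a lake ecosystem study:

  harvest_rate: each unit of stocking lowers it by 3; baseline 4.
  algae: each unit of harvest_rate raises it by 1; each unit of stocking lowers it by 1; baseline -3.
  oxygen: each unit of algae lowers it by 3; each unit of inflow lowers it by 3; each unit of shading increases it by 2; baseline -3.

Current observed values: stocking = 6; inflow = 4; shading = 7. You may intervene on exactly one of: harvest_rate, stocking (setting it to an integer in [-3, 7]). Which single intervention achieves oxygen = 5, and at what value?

set harvest_rate = 7

Intervening on harvest_rate: with other inputs at their observed values, oxygen = -3*harvest_rate + 26. Solving for 5 gives harvest_rate = 7, within [-3, 7].
Intervening on stocking: oxygen = 12*stocking - 4. Reaching 5 requires stocking = 3/4, not an integer.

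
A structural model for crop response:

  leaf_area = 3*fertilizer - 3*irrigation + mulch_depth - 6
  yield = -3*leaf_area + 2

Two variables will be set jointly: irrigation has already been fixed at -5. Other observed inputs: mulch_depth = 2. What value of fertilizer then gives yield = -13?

With irrigation held at -5:
Substituting into the leaf_area equation gives leaf_area = 3*fertilizer + 11.
Substituting into the yield equation gives yield = -9*fertilizer - 31.
Solve -9*fertilizer - 31 = -13: fertilizer = (-13 + 31) / -9 = -2.

fertilizer = -2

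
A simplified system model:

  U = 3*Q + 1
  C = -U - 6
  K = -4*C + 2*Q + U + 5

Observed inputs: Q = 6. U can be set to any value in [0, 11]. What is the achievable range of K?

41 to 96

Intervening on U fixes its value directly, overriding its dependence on Q.
Substituting into the K equation gives K = 5*U + 41.
Linear in U, so extremes are at the endpoints: U = 0 gives K = 41; U = 11 gives K = 96.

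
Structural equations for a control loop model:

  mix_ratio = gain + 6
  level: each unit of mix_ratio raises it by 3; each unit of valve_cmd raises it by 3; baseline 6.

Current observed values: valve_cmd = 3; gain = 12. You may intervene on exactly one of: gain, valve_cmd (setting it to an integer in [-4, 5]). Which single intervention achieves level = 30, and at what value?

set gain = -1

Intervening on gain: with other inputs at their observed values, level = 3*gain + 33. Solving for 30 gives gain = -1, within [-4, 5].
Intervening on valve_cmd: level = 3*valve_cmd + 60. Reaching 30 requires valve_cmd = -10, outside [-4, 5].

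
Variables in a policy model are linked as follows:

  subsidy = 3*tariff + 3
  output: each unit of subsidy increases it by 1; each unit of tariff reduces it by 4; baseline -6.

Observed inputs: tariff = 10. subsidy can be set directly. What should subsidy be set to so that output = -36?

Intervening on subsidy fixes its value directly, overriding its dependence on tariff.
Substituting into the output equation gives output = subsidy - 46.
Solve subsidy - 46 = -36: subsidy = (-36 + 46) / 1 = 10.

subsidy = 10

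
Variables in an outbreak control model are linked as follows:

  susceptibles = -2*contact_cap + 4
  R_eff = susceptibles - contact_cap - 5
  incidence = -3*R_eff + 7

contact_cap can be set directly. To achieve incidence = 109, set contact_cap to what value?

contact_cap = 11

Substituting into the R_eff equation gives R_eff = -3*contact_cap - 1.
So incidence = 9*contact_cap + 10.
Solve 9*contact_cap + 10 = 109: contact_cap = (109 - 10) / 9 = 11.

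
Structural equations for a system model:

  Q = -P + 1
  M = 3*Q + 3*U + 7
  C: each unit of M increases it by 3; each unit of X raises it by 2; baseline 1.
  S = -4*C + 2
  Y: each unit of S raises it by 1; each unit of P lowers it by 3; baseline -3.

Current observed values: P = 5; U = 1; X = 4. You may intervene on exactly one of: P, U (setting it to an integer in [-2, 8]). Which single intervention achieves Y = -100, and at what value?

Intervening on P: Y = 33*P - 193. Reaching -100 requires P = 31/11, not an integer.
Intervening on U: with other inputs at their observed values, Y = -36*U + 8. Solving for -100 gives U = 3, within [-2, 8].

set U = 3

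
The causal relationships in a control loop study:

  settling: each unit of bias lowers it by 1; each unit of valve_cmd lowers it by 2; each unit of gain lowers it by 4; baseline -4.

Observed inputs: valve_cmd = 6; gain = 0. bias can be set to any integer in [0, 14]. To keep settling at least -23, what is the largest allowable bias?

bias = 7

Substituting into the settling equation gives settling = -bias - 16.
Require -bias - 16 ≥ -23, so bias ≤ 7.
The largest integer in [0, 14] satisfying this is 7.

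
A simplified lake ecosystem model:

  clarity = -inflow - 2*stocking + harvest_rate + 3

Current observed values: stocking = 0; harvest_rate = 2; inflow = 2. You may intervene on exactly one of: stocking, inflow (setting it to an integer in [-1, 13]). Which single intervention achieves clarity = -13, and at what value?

set stocking = 8

Intervening on stocking: with other inputs at their observed values, clarity = -2*stocking + 3. Solving for -13 gives stocking = 8, within [-1, 13].
Intervening on inflow: clarity = -inflow + 5. Reaching -13 requires inflow = 18, outside [-1, 13].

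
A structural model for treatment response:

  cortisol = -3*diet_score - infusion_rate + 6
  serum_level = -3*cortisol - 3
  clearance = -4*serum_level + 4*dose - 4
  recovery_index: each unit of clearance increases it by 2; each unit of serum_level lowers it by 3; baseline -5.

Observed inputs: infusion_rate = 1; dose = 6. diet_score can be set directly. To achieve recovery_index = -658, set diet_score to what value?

diet_score = 9

Substituting into the cortisol equation gives cortisol = -3*diet_score + 5.
Substituting into the serum_level equation gives serum_level = 9*diet_score - 18.
So clearance = -36*diet_score + 92.
So recovery_index = -99*diet_score + 233.
Solve -99*diet_score + 233 = -658: diet_score = (-658 - 233) / -99 = 9.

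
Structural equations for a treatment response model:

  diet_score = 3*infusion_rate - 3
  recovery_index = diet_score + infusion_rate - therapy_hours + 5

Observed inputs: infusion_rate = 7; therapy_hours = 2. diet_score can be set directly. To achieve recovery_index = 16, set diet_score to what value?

Intervening on diet_score fixes its value directly, overriding its dependence on infusion_rate.
Substituting into the recovery_index equation gives recovery_index = diet_score + 10.
Solve diet_score + 10 = 16: diet_score = (16 - 10) / 1 = 6.

diet_score = 6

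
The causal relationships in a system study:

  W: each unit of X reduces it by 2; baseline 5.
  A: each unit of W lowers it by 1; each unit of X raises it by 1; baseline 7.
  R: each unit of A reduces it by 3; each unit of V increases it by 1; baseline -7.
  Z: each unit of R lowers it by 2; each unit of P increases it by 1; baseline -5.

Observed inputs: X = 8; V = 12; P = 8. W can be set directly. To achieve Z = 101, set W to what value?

W = -3

Intervening on W fixes its value directly, overriding its dependence on X.
Substituting into the A equation gives A = -W + 15.
This gives R = 3*W - 40.
Substituting into the Z equation gives Z = -6*W + 83.
Solve -6*W + 83 = 101: W = (101 - 83) / -6 = -3.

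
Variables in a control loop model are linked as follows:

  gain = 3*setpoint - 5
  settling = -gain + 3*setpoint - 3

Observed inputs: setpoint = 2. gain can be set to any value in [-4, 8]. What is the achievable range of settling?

Intervening on gain fixes its value directly, overriding its dependence on setpoint.
Substituting into the settling equation gives settling = -gain + 3.
Linear in gain, so extremes are at the endpoints: gain = -4 gives settling = 7; gain = 8 gives settling = -5.

-5 to 7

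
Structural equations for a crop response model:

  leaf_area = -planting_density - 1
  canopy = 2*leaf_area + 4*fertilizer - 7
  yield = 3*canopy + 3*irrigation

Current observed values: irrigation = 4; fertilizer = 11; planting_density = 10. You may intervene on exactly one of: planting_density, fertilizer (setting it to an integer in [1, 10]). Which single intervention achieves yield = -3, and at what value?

Intervening on planting_density: yield = -6*planting_density + 117. Reaching -3 requires planting_density = 20, outside [1, 10].
Intervening on fertilizer: with other inputs at their observed values, yield = 12*fertilizer - 75. Solving for -3 gives fertilizer = 6, within [1, 10].

set fertilizer = 6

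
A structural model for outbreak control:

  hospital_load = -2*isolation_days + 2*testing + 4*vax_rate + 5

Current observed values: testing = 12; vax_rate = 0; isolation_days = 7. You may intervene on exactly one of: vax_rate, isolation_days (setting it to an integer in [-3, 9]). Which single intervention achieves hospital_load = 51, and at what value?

Intervening on vax_rate: with other inputs at their observed values, hospital_load = 4*vax_rate + 15. Solving for 51 gives vax_rate = 9, within [-3, 9].
Intervening on isolation_days: hospital_load = -2*isolation_days + 29. Reaching 51 requires isolation_days = -11, outside [-3, 9].

set vax_rate = 9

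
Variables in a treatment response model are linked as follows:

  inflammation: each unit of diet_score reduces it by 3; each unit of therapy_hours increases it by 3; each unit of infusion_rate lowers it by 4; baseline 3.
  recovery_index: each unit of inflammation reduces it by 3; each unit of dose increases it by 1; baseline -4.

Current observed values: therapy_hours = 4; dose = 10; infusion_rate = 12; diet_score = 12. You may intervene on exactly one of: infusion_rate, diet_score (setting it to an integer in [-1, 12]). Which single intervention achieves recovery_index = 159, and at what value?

Intervening on infusion_rate: recovery_index = 12*infusion_rate + 69. Reaching 159 requires infusion_rate = 15/2, not an integer.
Intervening on diet_score: with other inputs at their observed values, recovery_index = 9*diet_score + 105. Solving for 159 gives diet_score = 6, within [-1, 12].

set diet_score = 6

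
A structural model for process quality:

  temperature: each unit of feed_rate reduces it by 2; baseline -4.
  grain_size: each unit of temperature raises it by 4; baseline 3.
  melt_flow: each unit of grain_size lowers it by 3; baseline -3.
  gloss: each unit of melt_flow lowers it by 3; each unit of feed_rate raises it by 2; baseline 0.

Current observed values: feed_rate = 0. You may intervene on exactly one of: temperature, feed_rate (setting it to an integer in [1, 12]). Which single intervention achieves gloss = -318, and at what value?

set feed_rate = 3

Intervening on temperature: gloss = 36*temperature + 36. Reaching -318 requires temperature = -59/6, not an integer.
Intervening on feed_rate: with other inputs at their observed values, gloss = -70*feed_rate - 108. Solving for -318 gives feed_rate = 3, within [1, 12].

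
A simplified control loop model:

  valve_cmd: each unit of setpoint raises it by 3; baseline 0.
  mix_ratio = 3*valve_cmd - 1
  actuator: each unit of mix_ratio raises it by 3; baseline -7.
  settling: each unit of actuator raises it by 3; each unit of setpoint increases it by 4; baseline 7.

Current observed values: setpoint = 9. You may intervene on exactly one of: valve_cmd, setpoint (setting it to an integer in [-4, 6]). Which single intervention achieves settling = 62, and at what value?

Intervening on valve_cmd: settling = 27*valve_cmd + 13. Reaching 62 requires valve_cmd = 49/27, not an integer.
Intervening on setpoint: with other inputs at their observed values, settling = 85*setpoint - 23. Solving for 62 gives setpoint = 1, within [-4, 6].

set setpoint = 1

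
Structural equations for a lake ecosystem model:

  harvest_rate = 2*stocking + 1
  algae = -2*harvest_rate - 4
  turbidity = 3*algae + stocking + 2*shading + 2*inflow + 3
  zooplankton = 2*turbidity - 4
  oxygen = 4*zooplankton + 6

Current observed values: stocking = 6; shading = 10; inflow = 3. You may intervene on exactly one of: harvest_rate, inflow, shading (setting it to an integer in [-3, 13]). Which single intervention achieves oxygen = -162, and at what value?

Intervening on harvest_rate: with other inputs at their observed values, oxygen = -48*harvest_rate + 174. Solving for -162 gives harvest_rate = 7, within [-3, 13].
Intervening on inflow: oxygen = 16*inflow - 498. Reaching -162 requires inflow = 21, outside [-3, 13].
Intervening on shading: oxygen = 16*shading - 610. Reaching -162 requires shading = 28, outside [-3, 13].

set harvest_rate = 7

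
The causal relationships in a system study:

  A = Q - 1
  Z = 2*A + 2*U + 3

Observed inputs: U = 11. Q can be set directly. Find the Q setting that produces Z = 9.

Substituting into the Z equation gives Z = 2*Q + 23.
Solve 2*Q + 23 = 9: Q = (9 - 23) / 2 = -7.

Q = -7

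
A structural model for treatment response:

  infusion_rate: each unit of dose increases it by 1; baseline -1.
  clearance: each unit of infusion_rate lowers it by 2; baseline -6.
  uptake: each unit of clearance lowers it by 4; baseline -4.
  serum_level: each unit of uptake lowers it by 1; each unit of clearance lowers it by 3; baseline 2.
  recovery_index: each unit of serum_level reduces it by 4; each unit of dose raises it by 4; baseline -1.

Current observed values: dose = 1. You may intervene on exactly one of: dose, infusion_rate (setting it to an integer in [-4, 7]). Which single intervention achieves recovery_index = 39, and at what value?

Intervening on dose: with other inputs at their observed values, recovery_index = 12*dose - 9. Solving for 39 gives dose = 4, within [-4, 7].
Intervening on infusion_rate: recovery_index = 8*infusion_rate + 3. Reaching 39 requires infusion_rate = 9/2, not an integer.

set dose = 4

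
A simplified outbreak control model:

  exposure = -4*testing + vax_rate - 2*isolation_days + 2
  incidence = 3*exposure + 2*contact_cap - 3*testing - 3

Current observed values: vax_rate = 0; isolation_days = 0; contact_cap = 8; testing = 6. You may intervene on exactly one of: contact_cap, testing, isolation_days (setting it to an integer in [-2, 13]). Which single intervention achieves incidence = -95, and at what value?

Intervening on contact_cap: incidence = 2*contact_cap - 87. Reaching -95 requires contact_cap = -4, outside [-2, 13].
Intervening on testing: incidence = -15*testing + 19. Reaching -95 requires testing = 38/5, not an integer.
Intervening on isolation_days: with other inputs at their observed values, incidence = -6*isolation_days - 71. Solving for -95 gives isolation_days = 4, within [-2, 13].

set isolation_days = 4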